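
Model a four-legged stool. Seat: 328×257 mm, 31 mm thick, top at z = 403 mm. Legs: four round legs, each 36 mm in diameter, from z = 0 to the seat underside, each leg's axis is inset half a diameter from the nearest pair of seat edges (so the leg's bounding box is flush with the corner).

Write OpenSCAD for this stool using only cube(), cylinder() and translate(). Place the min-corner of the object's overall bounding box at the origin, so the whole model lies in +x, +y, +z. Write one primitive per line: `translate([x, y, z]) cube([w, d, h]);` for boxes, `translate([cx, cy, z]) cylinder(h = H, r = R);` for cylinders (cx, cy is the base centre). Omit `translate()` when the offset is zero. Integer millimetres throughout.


translate([0, 0, 372]) cube([328, 257, 31]);
translate([18, 18, 0]) cylinder(h = 372, r = 18);
translate([310, 18, 0]) cylinder(h = 372, r = 18);
translate([18, 239, 0]) cylinder(h = 372, r = 18);
translate([310, 239, 0]) cylinder(h = 372, r = 18);


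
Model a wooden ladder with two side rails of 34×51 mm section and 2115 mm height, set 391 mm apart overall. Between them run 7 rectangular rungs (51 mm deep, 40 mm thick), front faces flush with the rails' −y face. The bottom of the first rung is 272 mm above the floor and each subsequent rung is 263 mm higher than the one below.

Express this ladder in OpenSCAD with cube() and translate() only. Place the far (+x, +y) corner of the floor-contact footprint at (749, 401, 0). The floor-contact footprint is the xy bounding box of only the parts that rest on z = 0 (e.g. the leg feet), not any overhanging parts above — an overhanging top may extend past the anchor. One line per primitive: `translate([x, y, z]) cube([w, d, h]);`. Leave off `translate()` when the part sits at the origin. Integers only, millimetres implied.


translate([358, 350, 0]) cube([34, 51, 2115]);
translate([715, 350, 0]) cube([34, 51, 2115]);
translate([392, 350, 272]) cube([323, 51, 40]);
translate([392, 350, 535]) cube([323, 51, 40]);
translate([392, 350, 798]) cube([323, 51, 40]);
translate([392, 350, 1061]) cube([323, 51, 40]);
translate([392, 350, 1324]) cube([323, 51, 40]);
translate([392, 350, 1587]) cube([323, 51, 40]);
translate([392, 350, 1850]) cube([323, 51, 40]);


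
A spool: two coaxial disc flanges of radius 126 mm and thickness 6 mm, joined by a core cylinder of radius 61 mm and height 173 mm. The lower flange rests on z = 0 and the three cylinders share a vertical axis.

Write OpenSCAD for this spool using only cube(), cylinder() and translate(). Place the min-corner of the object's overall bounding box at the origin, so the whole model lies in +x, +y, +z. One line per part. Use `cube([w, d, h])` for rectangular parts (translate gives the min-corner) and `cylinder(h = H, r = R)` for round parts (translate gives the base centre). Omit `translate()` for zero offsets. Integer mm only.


translate([126, 126, 0]) cylinder(h = 6, r = 126);
translate([126, 126, 6]) cylinder(h = 173, r = 61);
translate([126, 126, 179]) cylinder(h = 6, r = 126);


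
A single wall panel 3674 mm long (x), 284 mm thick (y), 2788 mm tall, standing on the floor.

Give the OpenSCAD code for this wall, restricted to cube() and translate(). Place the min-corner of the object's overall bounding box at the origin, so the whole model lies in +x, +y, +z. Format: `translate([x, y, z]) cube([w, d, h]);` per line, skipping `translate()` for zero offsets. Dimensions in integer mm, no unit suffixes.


cube([3674, 284, 2788]);


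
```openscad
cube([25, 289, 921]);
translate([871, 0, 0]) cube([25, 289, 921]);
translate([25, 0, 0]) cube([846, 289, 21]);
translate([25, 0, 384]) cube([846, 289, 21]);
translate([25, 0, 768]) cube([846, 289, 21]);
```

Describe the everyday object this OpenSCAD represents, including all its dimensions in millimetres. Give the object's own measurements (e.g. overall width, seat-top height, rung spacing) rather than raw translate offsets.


An open bookshelf. Two side panels, each 25 mm thick, 289 mm deep and 921 mm tall, stand 896 mm apart (outside-to-outside). Between them sit 3 shelves, each 21 mm thick and 289 mm deep, spanning the full gap between the sides. The bottom shelf rests on the floor (its underside at z = 0) and the clear gap between one shelf's top and the next shelf's underside is 363 mm.


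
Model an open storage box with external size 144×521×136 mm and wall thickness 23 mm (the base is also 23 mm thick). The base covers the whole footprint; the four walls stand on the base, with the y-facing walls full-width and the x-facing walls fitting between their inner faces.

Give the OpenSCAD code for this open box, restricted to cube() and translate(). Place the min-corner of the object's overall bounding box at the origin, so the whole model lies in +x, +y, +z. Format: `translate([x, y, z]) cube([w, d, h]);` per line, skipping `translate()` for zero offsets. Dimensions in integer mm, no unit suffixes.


cube([144, 521, 23]);
translate([0, 0, 23]) cube([144, 23, 113]);
translate([0, 498, 23]) cube([144, 23, 113]);
translate([0, 23, 23]) cube([23, 475, 113]);
translate([121, 23, 23]) cube([23, 475, 113]);


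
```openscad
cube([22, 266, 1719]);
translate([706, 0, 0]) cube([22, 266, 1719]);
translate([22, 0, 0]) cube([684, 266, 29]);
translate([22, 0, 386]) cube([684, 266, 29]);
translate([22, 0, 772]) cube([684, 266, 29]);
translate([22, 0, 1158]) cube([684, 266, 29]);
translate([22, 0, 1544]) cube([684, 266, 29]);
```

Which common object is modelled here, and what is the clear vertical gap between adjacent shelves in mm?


A bookshelf. The clear shelf gap is 357 mm.

Two tall side panels with 5 horizontal boards between them — a bookshelf. The first two shelf undersides are at z = 0 and z = 386; with shelf thickness 29, the clear gap is 386 − 0 − 29 = 357 mm.


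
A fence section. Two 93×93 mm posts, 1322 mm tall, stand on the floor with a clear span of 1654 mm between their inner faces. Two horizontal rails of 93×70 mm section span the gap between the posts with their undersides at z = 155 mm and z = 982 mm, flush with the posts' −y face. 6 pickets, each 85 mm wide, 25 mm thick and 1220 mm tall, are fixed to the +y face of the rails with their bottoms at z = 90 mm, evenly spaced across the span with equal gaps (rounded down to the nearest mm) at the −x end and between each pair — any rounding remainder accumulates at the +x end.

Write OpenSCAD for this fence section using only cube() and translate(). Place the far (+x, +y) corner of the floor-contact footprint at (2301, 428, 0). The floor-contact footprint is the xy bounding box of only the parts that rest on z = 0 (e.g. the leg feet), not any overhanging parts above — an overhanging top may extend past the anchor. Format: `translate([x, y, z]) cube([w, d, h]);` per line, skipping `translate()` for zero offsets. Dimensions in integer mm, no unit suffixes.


translate([461, 335, 0]) cube([93, 93, 1322]);
translate([2208, 335, 0]) cube([93, 93, 1322]);
translate([554, 335, 155]) cube([1654, 93, 70]);
translate([554, 335, 982]) cube([1654, 93, 70]);
translate([717, 428, 90]) cube([85, 25, 1220]);
translate([965, 428, 90]) cube([85, 25, 1220]);
translate([1213, 428, 90]) cube([85, 25, 1220]);
translate([1461, 428, 90]) cube([85, 25, 1220]);
translate([1709, 428, 90]) cube([85, 25, 1220]);
translate([1957, 428, 90]) cube([85, 25, 1220]);


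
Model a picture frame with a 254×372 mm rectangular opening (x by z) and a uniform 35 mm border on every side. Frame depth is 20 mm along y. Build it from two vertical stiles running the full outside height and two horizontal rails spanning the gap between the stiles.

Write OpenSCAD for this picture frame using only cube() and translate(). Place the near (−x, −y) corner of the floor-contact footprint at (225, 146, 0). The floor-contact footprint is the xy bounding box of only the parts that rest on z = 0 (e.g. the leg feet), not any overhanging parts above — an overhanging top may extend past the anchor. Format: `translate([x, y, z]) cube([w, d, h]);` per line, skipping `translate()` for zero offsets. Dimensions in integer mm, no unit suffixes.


translate([225, 146, 0]) cube([35, 20, 442]);
translate([514, 146, 0]) cube([35, 20, 442]);
translate([260, 146, 0]) cube([254, 20, 35]);
translate([260, 146, 407]) cube([254, 20, 35]);


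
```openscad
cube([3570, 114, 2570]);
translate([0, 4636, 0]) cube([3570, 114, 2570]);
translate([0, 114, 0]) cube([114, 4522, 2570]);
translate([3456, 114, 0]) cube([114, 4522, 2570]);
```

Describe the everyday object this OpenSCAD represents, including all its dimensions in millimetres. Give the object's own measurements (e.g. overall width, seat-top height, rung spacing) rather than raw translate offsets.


The wall frame of a small rectangular building: four walls, each 2570 mm tall and 114 mm thick, enclosing a footprint 3570 mm (x) by 4750 mm (y) outside-to-outside, with no floor or roof. The front and back walls (the −y and +y sides) span the full width; the two side walls fit between them.


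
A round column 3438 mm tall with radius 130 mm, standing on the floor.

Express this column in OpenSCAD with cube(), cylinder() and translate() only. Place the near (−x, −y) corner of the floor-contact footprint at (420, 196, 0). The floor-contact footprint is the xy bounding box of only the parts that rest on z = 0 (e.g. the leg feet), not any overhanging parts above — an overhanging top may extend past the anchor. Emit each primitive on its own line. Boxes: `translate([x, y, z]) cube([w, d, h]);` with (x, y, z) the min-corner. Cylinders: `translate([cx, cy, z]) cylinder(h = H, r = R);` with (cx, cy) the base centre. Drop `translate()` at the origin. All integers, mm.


translate([550, 326, 0]) cylinder(h = 3438, r = 130);


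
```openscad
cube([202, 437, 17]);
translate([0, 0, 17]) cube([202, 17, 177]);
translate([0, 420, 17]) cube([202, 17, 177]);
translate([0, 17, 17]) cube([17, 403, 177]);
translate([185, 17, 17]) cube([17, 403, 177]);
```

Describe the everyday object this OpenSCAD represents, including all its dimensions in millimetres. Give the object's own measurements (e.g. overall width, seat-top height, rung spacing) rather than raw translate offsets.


An open-topped rectangular box: outside dimensions 202×437×194 mm, with a uniform wall and base thickness of 17 mm. The base is a full 202×437 slab on the floor; four walls sit on top of the base. The front and back walls (the −y and +y sides) span the full width; the two side walls fit between them.


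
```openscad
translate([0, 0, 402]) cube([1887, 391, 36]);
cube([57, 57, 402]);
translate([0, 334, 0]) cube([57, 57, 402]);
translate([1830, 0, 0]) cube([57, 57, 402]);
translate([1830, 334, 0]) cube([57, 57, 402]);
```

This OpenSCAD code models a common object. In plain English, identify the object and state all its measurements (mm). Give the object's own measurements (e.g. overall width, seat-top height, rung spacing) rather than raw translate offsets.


A bench: a 1887×391 mm seat slab, 36 mm thick, top at z = 438 mm, on four 57×57 mm square legs flush with the seat corners and standing on z = 0.


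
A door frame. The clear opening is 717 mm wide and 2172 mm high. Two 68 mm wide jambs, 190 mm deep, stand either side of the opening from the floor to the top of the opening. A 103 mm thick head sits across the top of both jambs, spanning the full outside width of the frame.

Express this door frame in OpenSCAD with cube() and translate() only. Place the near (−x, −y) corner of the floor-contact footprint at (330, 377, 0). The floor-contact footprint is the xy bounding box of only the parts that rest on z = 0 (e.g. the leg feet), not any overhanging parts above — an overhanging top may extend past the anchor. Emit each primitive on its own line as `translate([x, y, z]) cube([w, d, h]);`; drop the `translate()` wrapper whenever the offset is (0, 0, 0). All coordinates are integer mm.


translate([330, 377, 0]) cube([68, 190, 2172]);
translate([1115, 377, 0]) cube([68, 190, 2172]);
translate([330, 377, 2172]) cube([853, 190, 103]);


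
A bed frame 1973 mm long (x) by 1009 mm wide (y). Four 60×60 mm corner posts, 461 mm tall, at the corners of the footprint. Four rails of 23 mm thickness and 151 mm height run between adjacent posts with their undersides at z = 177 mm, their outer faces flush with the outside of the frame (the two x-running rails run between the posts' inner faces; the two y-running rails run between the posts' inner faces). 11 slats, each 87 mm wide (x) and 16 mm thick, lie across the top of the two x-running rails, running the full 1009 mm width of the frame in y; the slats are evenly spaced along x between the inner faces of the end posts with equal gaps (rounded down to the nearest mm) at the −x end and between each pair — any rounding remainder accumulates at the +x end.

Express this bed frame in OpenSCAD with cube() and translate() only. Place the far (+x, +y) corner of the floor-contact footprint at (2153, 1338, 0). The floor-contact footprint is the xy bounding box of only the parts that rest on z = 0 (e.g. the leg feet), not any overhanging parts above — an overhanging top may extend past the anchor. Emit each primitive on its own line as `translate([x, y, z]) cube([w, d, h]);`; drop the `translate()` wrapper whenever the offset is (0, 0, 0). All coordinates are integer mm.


translate([180, 329, 0]) cube([60, 60, 461]);
translate([180, 1278, 0]) cube([60, 60, 461]);
translate([2093, 329, 0]) cube([60, 60, 461]);
translate([2093, 1278, 0]) cube([60, 60, 461]);
translate([240, 329, 177]) cube([1853, 23, 151]);
translate([240, 1315, 177]) cube([1853, 23, 151]);
translate([180, 389, 177]) cube([23, 889, 151]);
translate([2130, 389, 177]) cube([23, 889, 151]);
translate([314, 329, 328]) cube([87, 1009, 16]);
translate([475, 329, 328]) cube([87, 1009, 16]);
translate([636, 329, 328]) cube([87, 1009, 16]);
translate([797, 329, 328]) cube([87, 1009, 16]);
translate([958, 329, 328]) cube([87, 1009, 16]);
translate([1119, 329, 328]) cube([87, 1009, 16]);
translate([1280, 329, 328]) cube([87, 1009, 16]);
translate([1441, 329, 328]) cube([87, 1009, 16]);
translate([1602, 329, 328]) cube([87, 1009, 16]);
translate([1763, 329, 328]) cube([87, 1009, 16]);
translate([1924, 329, 328]) cube([87, 1009, 16]);


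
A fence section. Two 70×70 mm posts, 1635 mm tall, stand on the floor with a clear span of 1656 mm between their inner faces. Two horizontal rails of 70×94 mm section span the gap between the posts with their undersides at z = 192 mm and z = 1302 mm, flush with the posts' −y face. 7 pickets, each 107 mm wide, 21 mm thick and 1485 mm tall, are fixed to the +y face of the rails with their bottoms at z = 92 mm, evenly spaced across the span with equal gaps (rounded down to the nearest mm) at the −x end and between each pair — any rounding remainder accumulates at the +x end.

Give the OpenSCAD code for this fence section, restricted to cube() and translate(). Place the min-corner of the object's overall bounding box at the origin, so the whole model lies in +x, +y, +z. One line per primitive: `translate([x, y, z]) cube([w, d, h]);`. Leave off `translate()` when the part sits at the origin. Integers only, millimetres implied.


cube([70, 70, 1635]);
translate([1726, 0, 0]) cube([70, 70, 1635]);
translate([70, 0, 192]) cube([1656, 70, 94]);
translate([70, 0, 1302]) cube([1656, 70, 94]);
translate([183, 70, 92]) cube([107, 21, 1485]);
translate([403, 70, 92]) cube([107, 21, 1485]);
translate([623, 70, 92]) cube([107, 21, 1485]);
translate([843, 70, 92]) cube([107, 21, 1485]);
translate([1063, 70, 92]) cube([107, 21, 1485]);
translate([1283, 70, 92]) cube([107, 21, 1485]);
translate([1503, 70, 92]) cube([107, 21, 1485]);


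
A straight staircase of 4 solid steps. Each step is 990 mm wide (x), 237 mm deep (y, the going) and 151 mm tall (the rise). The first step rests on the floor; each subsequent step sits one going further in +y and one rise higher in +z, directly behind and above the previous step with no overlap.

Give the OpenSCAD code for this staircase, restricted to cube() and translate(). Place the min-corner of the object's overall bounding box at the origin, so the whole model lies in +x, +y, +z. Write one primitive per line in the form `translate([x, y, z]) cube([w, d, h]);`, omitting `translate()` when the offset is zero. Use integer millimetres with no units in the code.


cube([990, 237, 151]);
translate([0, 237, 151]) cube([990, 237, 151]);
translate([0, 474, 302]) cube([990, 237, 151]);
translate([0, 711, 453]) cube([990, 237, 151]);


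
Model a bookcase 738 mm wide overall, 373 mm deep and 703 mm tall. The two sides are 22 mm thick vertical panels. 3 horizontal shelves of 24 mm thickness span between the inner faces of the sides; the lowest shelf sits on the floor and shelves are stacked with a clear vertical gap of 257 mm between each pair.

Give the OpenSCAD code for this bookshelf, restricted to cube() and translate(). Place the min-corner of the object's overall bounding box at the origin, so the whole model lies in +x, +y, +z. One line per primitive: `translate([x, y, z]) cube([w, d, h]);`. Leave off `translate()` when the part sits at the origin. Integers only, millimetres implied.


cube([22, 373, 703]);
translate([716, 0, 0]) cube([22, 373, 703]);
translate([22, 0, 0]) cube([694, 373, 24]);
translate([22, 0, 281]) cube([694, 373, 24]);
translate([22, 0, 562]) cube([694, 373, 24]);


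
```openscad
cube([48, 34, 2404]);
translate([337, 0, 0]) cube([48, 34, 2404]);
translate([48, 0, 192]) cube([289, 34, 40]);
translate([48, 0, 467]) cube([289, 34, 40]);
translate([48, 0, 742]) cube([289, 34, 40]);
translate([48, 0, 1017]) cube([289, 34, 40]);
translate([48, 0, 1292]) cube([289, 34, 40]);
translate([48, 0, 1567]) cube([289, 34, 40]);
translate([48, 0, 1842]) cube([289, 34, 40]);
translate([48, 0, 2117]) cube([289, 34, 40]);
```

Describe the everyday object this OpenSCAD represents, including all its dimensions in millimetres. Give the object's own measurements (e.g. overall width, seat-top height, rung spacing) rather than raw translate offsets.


A straight ladder. Two 48×34 mm vertical rails, 2404 mm tall, stand 385 mm apart (outside-to-outside) with their front faces coplanar on the −y side. 8 rungs, each 34 mm deep and 40 mm tall, span between the inner faces of the rails, front faces flush with the rails. The lowest rung's underside is at z = 192 mm and rungs are spaced 275 mm apart (underside to underside).


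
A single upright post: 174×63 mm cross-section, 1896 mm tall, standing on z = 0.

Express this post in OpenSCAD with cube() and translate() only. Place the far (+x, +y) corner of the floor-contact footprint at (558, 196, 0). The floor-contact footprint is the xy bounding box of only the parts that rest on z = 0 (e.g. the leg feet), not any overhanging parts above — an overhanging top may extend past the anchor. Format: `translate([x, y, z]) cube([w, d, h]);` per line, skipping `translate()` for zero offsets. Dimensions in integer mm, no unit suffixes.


translate([384, 133, 0]) cube([174, 63, 1896]);


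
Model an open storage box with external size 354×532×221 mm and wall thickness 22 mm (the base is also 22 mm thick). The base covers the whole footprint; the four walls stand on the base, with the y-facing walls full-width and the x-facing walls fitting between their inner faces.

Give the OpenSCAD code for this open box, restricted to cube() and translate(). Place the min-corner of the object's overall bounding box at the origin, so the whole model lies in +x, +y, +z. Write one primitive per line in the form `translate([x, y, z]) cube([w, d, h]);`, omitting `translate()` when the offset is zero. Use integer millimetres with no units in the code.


cube([354, 532, 22]);
translate([0, 0, 22]) cube([354, 22, 199]);
translate([0, 510, 22]) cube([354, 22, 199]);
translate([0, 22, 22]) cube([22, 488, 199]);
translate([332, 22, 22]) cube([22, 488, 199]);


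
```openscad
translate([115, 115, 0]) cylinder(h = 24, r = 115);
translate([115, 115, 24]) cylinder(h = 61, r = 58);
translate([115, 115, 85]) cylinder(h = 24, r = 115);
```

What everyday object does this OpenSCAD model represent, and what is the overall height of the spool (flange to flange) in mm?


A spool. The overall height is 109 mm.

Three coaxial cylinders, large–small–large — a spool. Two 24 mm flanges and a 61 mm core give 24 + 61 + 24 = 109 mm.


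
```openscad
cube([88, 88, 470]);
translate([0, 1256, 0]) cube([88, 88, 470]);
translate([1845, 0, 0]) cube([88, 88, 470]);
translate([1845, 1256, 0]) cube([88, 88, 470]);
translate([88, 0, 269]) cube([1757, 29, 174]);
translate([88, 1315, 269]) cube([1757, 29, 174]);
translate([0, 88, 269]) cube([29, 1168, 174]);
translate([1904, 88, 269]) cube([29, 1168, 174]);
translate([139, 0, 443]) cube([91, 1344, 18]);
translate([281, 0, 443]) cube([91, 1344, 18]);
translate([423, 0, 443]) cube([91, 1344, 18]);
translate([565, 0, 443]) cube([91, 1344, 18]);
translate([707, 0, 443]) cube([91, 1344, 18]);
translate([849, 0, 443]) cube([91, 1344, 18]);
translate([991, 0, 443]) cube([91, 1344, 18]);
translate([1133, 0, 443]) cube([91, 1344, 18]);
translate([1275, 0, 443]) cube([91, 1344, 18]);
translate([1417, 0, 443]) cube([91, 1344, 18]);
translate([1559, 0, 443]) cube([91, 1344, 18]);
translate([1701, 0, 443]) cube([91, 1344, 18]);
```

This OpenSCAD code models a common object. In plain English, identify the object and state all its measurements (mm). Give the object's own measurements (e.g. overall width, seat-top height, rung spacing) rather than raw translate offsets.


A bed frame 1933 mm long (x) by 1344 mm wide (y). Four 88×88 mm corner posts, 470 mm tall, at the corners of the footprint. Four rails of 29 mm thickness and 174 mm height run between adjacent posts with their undersides at z = 269 mm, their outer faces flush with the outside of the frame (the two x-running rails run between the posts' inner faces; the two y-running rails run between the posts' inner faces). 12 slats, each 91 mm wide (x) and 18 mm thick, lie across the top of the two x-running rails, running the full 1344 mm width of the frame in y; along x they sit between the end posts with a 51 mm gap after the −x posts and between neighbouring slats, leaving 53 mm before the +x posts.


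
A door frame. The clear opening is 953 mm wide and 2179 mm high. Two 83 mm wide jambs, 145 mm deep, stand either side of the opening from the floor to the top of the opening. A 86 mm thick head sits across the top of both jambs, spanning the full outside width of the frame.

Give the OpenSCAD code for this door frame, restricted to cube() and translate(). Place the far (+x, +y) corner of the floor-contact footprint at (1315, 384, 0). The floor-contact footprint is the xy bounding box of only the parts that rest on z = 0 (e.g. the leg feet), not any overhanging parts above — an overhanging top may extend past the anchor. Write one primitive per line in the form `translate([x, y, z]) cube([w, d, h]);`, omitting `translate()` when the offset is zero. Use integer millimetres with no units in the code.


translate([196, 239, 0]) cube([83, 145, 2179]);
translate([1232, 239, 0]) cube([83, 145, 2179]);
translate([196, 239, 2179]) cube([1119, 145, 86]);


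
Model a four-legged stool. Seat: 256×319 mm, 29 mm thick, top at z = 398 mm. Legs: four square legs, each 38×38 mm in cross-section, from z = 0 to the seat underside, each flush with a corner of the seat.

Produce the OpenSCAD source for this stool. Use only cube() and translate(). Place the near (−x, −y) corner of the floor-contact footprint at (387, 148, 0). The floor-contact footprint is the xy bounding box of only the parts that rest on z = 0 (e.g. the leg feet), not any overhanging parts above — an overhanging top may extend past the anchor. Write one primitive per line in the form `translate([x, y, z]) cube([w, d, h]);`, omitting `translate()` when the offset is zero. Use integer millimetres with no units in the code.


translate([387, 148, 369]) cube([256, 319, 29]);
translate([387, 148, 0]) cube([38, 38, 369]);
translate([605, 148, 0]) cube([38, 38, 369]);
translate([387, 429, 0]) cube([38, 38, 369]);
translate([605, 429, 0]) cube([38, 38, 369]);


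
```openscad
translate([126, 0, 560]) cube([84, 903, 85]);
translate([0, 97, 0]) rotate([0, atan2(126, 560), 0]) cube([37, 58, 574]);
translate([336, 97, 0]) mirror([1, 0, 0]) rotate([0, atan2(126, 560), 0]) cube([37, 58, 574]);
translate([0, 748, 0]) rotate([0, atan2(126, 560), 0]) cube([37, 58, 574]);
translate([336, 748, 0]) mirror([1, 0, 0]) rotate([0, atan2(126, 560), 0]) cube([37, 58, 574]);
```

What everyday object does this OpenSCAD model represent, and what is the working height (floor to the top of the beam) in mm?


A sawhorse. The overall height is 645 mm.

A beam across two mirrored pairs of raked legs — a sawhorse. The beam's underside is at z = 560 (matching the legs' vertical rise in atan2(126, 560)) and the beam is 85 mm tall, so its top is at 560 + 85 = 645 mm. The raked legs top out at the beam's underside, so that is the highest point.


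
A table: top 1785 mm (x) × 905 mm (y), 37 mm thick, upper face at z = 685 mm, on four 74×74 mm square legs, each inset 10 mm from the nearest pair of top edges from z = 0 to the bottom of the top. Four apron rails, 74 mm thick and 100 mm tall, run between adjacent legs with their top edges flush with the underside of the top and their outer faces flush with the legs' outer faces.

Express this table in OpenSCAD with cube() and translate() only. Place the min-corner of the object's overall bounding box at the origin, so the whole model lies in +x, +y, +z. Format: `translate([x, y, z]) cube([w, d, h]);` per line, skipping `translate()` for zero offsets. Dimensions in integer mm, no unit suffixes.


translate([0, 0, 648]) cube([1785, 905, 37]);
translate([10, 10, 0]) cube([74, 74, 648]);
translate([1701, 10, 0]) cube([74, 74, 648]);
translate([10, 821, 0]) cube([74, 74, 648]);
translate([1701, 821, 0]) cube([74, 74, 648]);
translate([84, 10, 548]) cube([1617, 74, 100]);
translate([84, 821, 548]) cube([1617, 74, 100]);
translate([10, 84, 548]) cube([74, 737, 100]);
translate([1701, 84, 548]) cube([74, 737, 100]);


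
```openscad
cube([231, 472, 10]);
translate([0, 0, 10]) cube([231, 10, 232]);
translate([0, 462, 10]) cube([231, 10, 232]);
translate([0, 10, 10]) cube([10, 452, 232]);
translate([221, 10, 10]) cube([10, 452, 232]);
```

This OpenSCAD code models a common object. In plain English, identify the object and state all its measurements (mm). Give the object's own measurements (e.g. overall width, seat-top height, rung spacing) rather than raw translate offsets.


An open-topped rectangular box: outside dimensions 231×472×242 mm, with a uniform wall and base thickness of 10 mm. The base is a full 231×472 slab on the floor; four walls sit on top of the base. The front and back walls (the −y and +y sides) span the full width; the two side walls fit between them.


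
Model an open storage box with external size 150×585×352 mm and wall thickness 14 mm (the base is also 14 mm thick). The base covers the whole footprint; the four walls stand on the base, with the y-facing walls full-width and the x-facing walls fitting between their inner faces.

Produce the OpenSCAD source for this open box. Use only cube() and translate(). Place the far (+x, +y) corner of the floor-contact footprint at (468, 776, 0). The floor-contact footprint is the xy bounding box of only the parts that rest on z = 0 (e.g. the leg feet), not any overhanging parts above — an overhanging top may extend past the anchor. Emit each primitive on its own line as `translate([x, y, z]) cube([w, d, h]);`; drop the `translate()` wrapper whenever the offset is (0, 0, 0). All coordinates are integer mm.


translate([318, 191, 0]) cube([150, 585, 14]);
translate([318, 191, 14]) cube([150, 14, 338]);
translate([318, 762, 14]) cube([150, 14, 338]);
translate([318, 205, 14]) cube([14, 557, 338]);
translate([454, 205, 14]) cube([14, 557, 338]);


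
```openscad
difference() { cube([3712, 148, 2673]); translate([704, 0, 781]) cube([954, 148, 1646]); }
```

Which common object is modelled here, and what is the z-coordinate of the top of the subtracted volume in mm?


A wall with a window opening. The window head height is 2427 mm.

A wall with a rectangular opening subtracted — a window. Sill at z = 781, opening 1646 mm tall, so the head is at 781 + 1646 = 2427 mm.


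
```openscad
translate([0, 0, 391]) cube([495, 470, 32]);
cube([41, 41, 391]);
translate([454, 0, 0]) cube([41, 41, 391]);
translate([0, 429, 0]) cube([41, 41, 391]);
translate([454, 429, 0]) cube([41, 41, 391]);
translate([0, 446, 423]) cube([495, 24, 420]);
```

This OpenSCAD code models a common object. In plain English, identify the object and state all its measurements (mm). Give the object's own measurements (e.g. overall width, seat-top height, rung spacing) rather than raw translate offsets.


A chair. The seat is a 495×470×32 mm slab with its top at z = 423 mm, on four 41×41 mm corner legs (flush with the seat edges, standing on z = 0). A flat backrest 24 mm thick, 420 mm tall, spans the full seat width and rises from the seat top along its +y edge, rear face flush with the rear of the seat.


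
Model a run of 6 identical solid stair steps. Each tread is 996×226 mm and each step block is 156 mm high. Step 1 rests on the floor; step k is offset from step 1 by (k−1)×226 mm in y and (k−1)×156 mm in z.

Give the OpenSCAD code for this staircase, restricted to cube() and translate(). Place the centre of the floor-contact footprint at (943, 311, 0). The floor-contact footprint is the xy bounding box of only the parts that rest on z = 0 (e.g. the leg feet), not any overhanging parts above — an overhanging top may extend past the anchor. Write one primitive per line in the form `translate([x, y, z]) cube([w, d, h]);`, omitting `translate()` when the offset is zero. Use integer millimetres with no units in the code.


translate([445, 198, 0]) cube([996, 226, 156]);
translate([445, 424, 156]) cube([996, 226, 156]);
translate([445, 650, 312]) cube([996, 226, 156]);
translate([445, 876, 468]) cube([996, 226, 156]);
translate([445, 1102, 624]) cube([996, 226, 156]);
translate([445, 1328, 780]) cube([996, 226, 156]);


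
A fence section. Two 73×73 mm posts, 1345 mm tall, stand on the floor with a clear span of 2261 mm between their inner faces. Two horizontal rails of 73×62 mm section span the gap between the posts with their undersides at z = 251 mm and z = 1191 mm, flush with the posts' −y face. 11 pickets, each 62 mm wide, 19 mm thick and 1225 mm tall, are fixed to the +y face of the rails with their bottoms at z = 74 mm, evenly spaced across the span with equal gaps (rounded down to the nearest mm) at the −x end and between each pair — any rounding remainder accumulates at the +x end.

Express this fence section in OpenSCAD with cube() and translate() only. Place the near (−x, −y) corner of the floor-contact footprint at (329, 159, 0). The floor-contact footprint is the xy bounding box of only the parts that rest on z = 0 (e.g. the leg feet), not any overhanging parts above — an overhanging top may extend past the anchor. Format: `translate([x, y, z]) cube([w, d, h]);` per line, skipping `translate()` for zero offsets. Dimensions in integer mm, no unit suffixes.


translate([329, 159, 0]) cube([73, 73, 1345]);
translate([2663, 159, 0]) cube([73, 73, 1345]);
translate([402, 159, 251]) cube([2261, 73, 62]);
translate([402, 159, 1191]) cube([2261, 73, 62]);
translate([533, 232, 74]) cube([62, 19, 1225]);
translate([726, 232, 74]) cube([62, 19, 1225]);
translate([919, 232, 74]) cube([62, 19, 1225]);
translate([1112, 232, 74]) cube([62, 19, 1225]);
translate([1305, 232, 74]) cube([62, 19, 1225]);
translate([1498, 232, 74]) cube([62, 19, 1225]);
translate([1691, 232, 74]) cube([62, 19, 1225]);
translate([1884, 232, 74]) cube([62, 19, 1225]);
translate([2077, 232, 74]) cube([62, 19, 1225]);
translate([2270, 232, 74]) cube([62, 19, 1225]);
translate([2463, 232, 74]) cube([62, 19, 1225]);


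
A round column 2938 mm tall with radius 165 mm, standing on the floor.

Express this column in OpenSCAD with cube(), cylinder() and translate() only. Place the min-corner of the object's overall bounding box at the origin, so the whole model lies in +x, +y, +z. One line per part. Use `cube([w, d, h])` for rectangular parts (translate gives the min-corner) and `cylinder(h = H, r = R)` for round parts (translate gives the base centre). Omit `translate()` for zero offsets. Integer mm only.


translate([165, 165, 0]) cylinder(h = 2938, r = 165);


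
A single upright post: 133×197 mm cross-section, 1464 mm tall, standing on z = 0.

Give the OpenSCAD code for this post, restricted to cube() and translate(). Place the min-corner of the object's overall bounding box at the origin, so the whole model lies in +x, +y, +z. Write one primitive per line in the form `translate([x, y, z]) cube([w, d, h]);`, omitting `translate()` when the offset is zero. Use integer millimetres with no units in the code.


cube([133, 197, 1464]);


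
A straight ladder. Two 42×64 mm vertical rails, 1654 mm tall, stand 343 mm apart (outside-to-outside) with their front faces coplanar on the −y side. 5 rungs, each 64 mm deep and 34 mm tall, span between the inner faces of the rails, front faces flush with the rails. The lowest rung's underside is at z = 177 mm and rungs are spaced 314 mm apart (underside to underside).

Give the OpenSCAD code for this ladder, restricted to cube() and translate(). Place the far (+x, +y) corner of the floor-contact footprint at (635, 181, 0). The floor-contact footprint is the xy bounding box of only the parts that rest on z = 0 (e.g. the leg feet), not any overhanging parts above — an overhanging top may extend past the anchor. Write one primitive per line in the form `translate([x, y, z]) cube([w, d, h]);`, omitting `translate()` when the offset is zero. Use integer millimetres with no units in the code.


// rung span = 343 - 2*42 = 259
// rung[k] z = 177 + k*314
translate([292, 117, 0]) cube([42, 64, 1654]);
translate([593, 117, 0]) cube([42, 64, 1654]);
translate([334, 117, 177]) cube([259, 64, 34]);
translate([334, 117, 491]) cube([259, 64, 34]);
translate([334, 117, 805]) cube([259, 64, 34]);
translate([334, 117, 1119]) cube([259, 64, 34]);
translate([334, 117, 1433]) cube([259, 64, 34]);


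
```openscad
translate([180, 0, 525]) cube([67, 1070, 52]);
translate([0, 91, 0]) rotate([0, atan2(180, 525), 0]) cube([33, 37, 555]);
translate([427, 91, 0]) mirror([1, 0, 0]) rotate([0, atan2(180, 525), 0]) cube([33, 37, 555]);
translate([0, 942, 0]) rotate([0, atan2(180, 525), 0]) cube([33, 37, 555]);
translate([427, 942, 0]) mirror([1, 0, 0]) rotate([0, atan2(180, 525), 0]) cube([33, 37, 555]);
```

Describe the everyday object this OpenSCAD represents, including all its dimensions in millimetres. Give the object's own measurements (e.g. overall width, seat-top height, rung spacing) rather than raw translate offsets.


A sawhorse. A 67×1070×52 mm beam (x, y, z) sits on two A-frame leg pairs. Each pair is two raked legs of 33×37 mm section (37 mm along y) splaying symmetrically in x. Each leg rises 525 mm vertically over 180 mm of horizontal reach and is 555 mm long along its own axis. Every leg's outer bottom edge rests on the floor and its outer top edge meets a bottom edge of the beam — the left legs (tilting toward +x) meet the beam's −x bottom edge, the right legs (their mirror images, tilting toward −x) meet its +x bottom edge — so the leg tops tuck under the beam, the beam's underside is 525 mm above the floor, and the feet are 427 mm apart outside-to-outside with the beam centred between them. The two leg pairs are set in 91 mm from either end of the beam.


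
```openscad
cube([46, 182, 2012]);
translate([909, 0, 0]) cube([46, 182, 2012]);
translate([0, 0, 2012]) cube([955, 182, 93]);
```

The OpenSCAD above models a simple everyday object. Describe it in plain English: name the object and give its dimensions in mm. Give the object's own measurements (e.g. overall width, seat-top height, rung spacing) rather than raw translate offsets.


A door frame. The clear opening is 863 mm wide and 2012 mm high. Two 46 mm wide jambs, 182 mm deep, stand either side of the opening from the floor to the top of the opening. A 93 mm thick head sits across the top of both jambs, spanning the full outside width of the frame.


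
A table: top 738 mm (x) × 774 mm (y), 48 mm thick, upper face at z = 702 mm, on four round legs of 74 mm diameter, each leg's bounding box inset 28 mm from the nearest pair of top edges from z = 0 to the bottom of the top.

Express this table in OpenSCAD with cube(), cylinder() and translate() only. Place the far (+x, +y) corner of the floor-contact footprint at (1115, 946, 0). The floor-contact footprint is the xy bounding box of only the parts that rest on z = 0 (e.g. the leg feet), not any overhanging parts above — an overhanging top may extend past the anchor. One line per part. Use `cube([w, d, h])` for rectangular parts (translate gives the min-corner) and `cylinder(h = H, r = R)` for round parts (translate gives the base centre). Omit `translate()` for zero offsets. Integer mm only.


translate([405, 200, 654]) cube([738, 774, 48]);
translate([470, 265, 0]) cylinder(h = 654, r = 37);
translate([1078, 265, 0]) cylinder(h = 654, r = 37);
translate([470, 909, 0]) cylinder(h = 654, r = 37);
translate([1078, 909, 0]) cylinder(h = 654, r = 37);


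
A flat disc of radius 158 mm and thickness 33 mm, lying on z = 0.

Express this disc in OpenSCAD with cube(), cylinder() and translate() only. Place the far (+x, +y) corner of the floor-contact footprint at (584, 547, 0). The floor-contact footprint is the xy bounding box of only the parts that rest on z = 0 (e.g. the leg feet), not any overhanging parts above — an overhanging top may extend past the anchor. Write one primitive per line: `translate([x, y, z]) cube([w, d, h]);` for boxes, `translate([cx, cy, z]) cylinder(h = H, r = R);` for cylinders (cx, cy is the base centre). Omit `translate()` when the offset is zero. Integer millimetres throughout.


translate([426, 389, 0]) cylinder(h = 33, r = 158);


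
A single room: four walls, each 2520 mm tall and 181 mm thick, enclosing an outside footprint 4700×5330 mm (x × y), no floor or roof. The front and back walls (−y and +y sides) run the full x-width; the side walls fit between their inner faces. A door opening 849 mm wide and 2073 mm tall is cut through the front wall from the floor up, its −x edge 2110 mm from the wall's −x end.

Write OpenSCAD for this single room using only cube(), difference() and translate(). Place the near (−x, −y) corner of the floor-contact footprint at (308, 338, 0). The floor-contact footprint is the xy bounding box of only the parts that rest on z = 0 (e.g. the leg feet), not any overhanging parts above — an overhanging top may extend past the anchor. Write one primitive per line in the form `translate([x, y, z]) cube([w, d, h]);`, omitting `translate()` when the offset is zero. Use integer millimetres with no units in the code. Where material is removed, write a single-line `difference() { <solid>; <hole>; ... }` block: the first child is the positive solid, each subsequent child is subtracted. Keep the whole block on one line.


difference() { translate([308, 338, 0]) cube([4700, 181, 2520]); translate([2418, 338, 0]) cube([849, 181, 2073]); }
translate([308, 5487, 0]) cube([4700, 181, 2520]);
translate([308, 519, 0]) cube([181, 4968, 2520]);
translate([4827, 519, 0]) cube([181, 4968, 2520]);


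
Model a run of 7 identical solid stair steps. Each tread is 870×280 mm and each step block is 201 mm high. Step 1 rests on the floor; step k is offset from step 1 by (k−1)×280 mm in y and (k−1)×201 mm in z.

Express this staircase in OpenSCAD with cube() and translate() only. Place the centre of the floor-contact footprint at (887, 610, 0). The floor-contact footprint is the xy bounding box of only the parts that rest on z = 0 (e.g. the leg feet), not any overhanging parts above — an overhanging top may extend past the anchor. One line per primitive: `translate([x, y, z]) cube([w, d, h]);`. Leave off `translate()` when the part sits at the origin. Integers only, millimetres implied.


translate([452, 470, 0]) cube([870, 280, 201]);
translate([452, 750, 201]) cube([870, 280, 201]);
translate([452, 1030, 402]) cube([870, 280, 201]);
translate([452, 1310, 603]) cube([870, 280, 201]);
translate([452, 1590, 804]) cube([870, 280, 201]);
translate([452, 1870, 1005]) cube([870, 280, 201]);
translate([452, 2150, 1206]) cube([870, 280, 201]);
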